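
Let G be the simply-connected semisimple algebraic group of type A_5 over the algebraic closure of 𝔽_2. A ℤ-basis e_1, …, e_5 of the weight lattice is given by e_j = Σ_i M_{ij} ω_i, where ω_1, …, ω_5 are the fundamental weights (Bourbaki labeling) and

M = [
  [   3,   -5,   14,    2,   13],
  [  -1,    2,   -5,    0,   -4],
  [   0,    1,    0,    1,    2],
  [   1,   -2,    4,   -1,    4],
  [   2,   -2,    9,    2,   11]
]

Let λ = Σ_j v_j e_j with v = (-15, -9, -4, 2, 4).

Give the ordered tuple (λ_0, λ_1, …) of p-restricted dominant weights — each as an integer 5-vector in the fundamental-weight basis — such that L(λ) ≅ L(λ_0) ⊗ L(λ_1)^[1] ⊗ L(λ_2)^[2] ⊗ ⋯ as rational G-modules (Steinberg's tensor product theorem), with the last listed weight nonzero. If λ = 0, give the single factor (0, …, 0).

((0, 1, 1, 1, 0),)

ω-coordinates c = M·v, v = (-15, -9, -4, 2, 4):
  c_1 = 3*-15 + -5*-9 + 14*-4 + 2*2 + 13*4 = 0
  c_2 = -1*-15 + 2*-9 + -5*-4 + 0*2 + -4*4 = 1
  c_3 = 0*-15 + 1*-9 + 0*-4 + 1*2 + 2*4 = 1
  c_4 = 1*-15 + -2*-9 + 4*-4 + -1*2 + 4*4 = 1
  c_5 = 2*-15 + -2*-9 + 9*-4 + 2*2 + 11*4 = 0
Expand coordinatewise in base 2:
  c_1 = 0
  c_2 = 1 = 1·2^0
  c_3 = 1 = 1·2^0
  c_4 = 1 = 1·2^0
  c_5 = 0
Factor λ_0 = (0, 1, 1, 1, 0)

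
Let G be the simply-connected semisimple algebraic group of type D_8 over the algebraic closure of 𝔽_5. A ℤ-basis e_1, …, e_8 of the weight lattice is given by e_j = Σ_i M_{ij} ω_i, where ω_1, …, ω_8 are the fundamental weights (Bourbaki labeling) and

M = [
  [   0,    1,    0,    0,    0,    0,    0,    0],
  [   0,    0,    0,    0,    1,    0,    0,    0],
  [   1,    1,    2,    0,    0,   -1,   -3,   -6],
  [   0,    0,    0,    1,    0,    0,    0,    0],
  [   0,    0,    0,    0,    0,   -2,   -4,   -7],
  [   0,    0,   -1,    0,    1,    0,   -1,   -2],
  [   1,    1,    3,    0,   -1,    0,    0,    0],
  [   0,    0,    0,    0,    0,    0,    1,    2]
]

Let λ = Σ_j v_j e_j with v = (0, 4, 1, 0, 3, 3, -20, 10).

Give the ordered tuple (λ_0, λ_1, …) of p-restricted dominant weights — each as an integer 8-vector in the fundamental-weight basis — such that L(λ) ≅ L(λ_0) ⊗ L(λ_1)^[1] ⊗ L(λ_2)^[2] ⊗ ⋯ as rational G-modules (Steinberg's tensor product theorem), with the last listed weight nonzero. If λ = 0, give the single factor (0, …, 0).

ω-coordinates c = M·v, v = (0, 4, 1, 0, 3, 3, -20, 10):
  c_1 = 0*0 + 1*4 + 0*1 + 0*0 + 0*3 + 0*3 + 0*-20 + 0*10 = 4
  c_2 = 0*0 + 0*4 + 0*1 + 0*0 + 1*3 + 0*3 + 0*-20 + 0*10 = 3
  c_3 = 1*0 + 1*4 + 2*1 + 0*0 + 0*3 + -1*3 + -3*-20 + -6*10 = 3
  c_4 = 0*0 + 0*4 + 0*1 + 1*0 + 0*3 + 0*3 + 0*-20 + 0*10 = 0
  c_5 = 0*0 + 0*4 + 0*1 + 0*0 + 0*3 + -2*3 + -4*-20 + -7*10 = 4
  c_6 = 0*0 + 0*4 + -1*1 + 0*0 + 1*3 + 0*3 + -1*-20 + -2*10 = 2
  c_7 = 1*0 + 1*4 + 3*1 + 0*0 + -1*3 + 0*3 + 0*-20 + 0*10 = 4
  c_8 = 0*0 + 0*4 + 0*1 + 0*0 + 0*3 + 0*3 + 1*-20 + 2*10 = 0
Base-5 expansion of each c_i:
  c_1 = 4 = 4·5^0
  c_2 = 3 = 3·5^0
  c_3 = 3 = 3·5^0
  c_4 = 0
  c_5 = 4 = 4·5^0
  c_6 = 2 = 2·5^0
  c_7 = 4 = 4·5^0
  c_8 = 0
p-restricted factor λ_0 = (4, 3, 3, 0, 4, 2, 4, 0)

((4, 3, 3, 0, 4, 2, 4, 0),)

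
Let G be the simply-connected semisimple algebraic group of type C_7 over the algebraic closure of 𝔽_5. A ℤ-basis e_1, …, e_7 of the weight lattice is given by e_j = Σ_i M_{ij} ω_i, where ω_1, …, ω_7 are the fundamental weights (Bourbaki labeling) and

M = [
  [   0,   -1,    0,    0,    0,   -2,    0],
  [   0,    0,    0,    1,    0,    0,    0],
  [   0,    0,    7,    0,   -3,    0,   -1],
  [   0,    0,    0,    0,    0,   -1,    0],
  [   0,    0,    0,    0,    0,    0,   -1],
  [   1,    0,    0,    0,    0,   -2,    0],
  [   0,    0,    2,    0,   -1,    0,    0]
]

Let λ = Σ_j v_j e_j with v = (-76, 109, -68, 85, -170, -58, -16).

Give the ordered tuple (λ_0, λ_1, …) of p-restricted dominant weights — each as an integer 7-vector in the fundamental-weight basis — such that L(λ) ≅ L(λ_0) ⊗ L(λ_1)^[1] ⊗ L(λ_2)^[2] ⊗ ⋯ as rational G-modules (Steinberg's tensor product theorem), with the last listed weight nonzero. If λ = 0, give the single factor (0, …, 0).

Converting to the ω-basis (c_i = row i of M dotted with v = (-76, 109, -68, 85, -170, -58, -16)):
  c_1 = (0)·(-76) + (-1)·(109) + (0)·(-68) + (0)·(85) + (0)·(-170) + (-2)·(-58) + (0)·(-16) = 7
  c_2 = (0)·(-76) + (0)·(109) + (0)·(-68) + (1)·(85) + (0)·(-170) + (0)·(-58) + (0)·(-16) = 85
  c_3 = (0)·(-76) + (0)·(109) + (7)·(-68) + (0)·(85) + (-3)·(-170) + (0)·(-58) + (-1)·(-16) = 50
  c_4 = (0)·(-76) + (0)·(109) + (0)·(-68) + (0)·(85) + (0)·(-170) + (-1)·(-58) + (0)·(-16) = 58
  c_5 = (0)·(-76) + (0)·(109) + (0)·(-68) + (0)·(85) + (0)·(-170) + (0)·(-58) + (-1)·(-16) = 16
  c_6 = (1)·(-76) + (0)·(109) + (0)·(-68) + (0)·(85) + (0)·(-170) + (-2)·(-58) + (0)·(-16) = 40
  c_7 = (0)·(-76) + (0)·(109) + (2)·(-68) + (0)·(85) + (-1)·(-170) + (0)·(-58) + (0)·(-16) = 34
Writing each c_i in base p = 5:
  c_1 = 7 = 2·5^0 + 1·5^1
  c_2 = 85 = 0·5^0 + 2·5^1 + 3·5^2
  c_3 = 50 = 0·5^0 + 0·5^1 + 2·5^2
  c_4 = 58 = 3·5^0 + 1·5^1 + 2·5^2
  c_5 = 16 = 1·5^0 + 3·5^1
  c_6 = 40 = 0·5^0 + 3·5^1 + 1·5^2
  c_7 = 34 = 4·5^0 + 1·5^1 + 1·5^2
p-restricted factor λ_0 = (2, 0, 0, 3, 1, 0, 4)
p-restricted factor λ_1 = (1, 2, 0, 1, 3, 3, 1)
p-restricted factor λ_2 = (0, 3, 2, 2, 0, 1, 1)

((2, 0, 0, 3, 1, 0, 4), (1, 2, 0, 1, 3, 3, 1), (0, 3, 2, 2, 0, 1, 1))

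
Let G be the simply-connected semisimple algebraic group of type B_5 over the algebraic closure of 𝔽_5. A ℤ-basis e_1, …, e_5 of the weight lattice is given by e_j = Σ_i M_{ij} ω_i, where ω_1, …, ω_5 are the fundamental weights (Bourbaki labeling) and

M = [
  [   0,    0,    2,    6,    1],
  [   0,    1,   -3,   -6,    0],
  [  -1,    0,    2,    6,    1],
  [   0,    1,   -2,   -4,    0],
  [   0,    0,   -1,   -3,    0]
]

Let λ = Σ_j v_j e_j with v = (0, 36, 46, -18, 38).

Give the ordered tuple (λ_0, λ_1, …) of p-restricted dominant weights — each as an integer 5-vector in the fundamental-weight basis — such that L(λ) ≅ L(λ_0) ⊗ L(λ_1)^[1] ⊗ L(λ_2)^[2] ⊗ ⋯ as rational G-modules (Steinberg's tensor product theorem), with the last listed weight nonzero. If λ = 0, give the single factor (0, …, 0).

ω-coordinates c = M·v, v = (0, 36, 46, -18, 38):
  c_1 = 0·0 + 0·36 + 2·46 + (6)·(-18) + 1·38 = 22
  c_2 = 0·0 + 1·36 + (-3)·(46) + (-6)·(-18) + 0·38 = 6
  c_3 = (-1)·(0) + 0·36 + 2·46 + (6)·(-18) + 1·38 = 22
  c_4 = 0·0 + 1·36 + (-2)·(46) + (-4)·(-18) + 0·38 = 16
  c_5 = 0·0 + 0·36 + (-1)·(46) + (-3)·(-18) + 0·38 = 8
Writing each c_i in base p = 5:
  c_1 = 22 = 2·5^0 + 4·5^1
  c_2 = 6 = 1·5^0 + 1·5^1
  c_3 = 22 = 2·5^0 + 4·5^1
  c_4 = 16 = 1·5^0 + 3·5^1
  c_5 = 8 = 3·5^0 + 1·5^1
p-restricted factor λ_0 = (2, 1, 2, 1, 3)
p-restricted factor λ_1 = (4, 1, 4, 3, 1)

((2, 1, 2, 1, 3), (4, 1, 4, 3, 1))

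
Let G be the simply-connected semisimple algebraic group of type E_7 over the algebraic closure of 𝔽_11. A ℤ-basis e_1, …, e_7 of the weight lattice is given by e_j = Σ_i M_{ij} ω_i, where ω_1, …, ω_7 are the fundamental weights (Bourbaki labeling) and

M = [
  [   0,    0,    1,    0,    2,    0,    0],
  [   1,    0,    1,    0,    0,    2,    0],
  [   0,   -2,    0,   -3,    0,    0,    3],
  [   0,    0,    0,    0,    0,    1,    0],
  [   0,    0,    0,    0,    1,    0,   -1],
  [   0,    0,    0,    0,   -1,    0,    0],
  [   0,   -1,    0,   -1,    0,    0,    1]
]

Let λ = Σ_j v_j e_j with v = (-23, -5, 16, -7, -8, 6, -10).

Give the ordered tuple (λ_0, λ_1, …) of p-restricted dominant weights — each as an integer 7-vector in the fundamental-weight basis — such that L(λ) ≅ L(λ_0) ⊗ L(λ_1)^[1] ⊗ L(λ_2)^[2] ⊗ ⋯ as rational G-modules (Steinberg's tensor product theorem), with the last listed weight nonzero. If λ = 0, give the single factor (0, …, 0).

ω-coordinates c = M·v, v = (-23, -5, 16, -7, -8, 6, -10):
  c_1 = (0)·(-23) + (0)·(-5) + (1)·(16) + (0)·(-7) + (2)·(-8) + (0)·(6) + (0)·(-10) = 0
  c_2 = (1)·(-23) + (0)·(-5) + (1)·(16) + (0)·(-7) + (0)·(-8) + (2)·(6) + (0)·(-10) = 5
  c_3 = (0)·(-23) + (-2)·(-5) + (0)·(16) + (-3)·(-7) + (0)·(-8) + (0)·(6) + (3)·(-10) = 1
  c_4 = (0)·(-23) + (0)·(-5) + (0)·(16) + (0)·(-7) + (0)·(-8) + (1)·(6) + (0)·(-10) = 6
  c_5 = (0)·(-23) + (0)·(-5) + (0)·(16) + (0)·(-7) + (1)·(-8) + (0)·(6) + (-1)·(-10) = 2
  c_6 = (0)·(-23) + (0)·(-5) + (0)·(16) + (0)·(-7) + (-1)·(-8) + (0)·(6) + (0)·(-10) = 8
  c_7 = (0)·(-23) + (-1)·(-5) + (0)·(16) + (-1)·(-7) + (0)·(-8) + (0)·(6) + (1)·(-10) = 2
Expand coordinatewise in base 11:
  c_1 = 0
  c_2 = 5 = 5·11^0
  c_3 = 1 = 1·11^0
  c_4 = 6 = 6·11^0
  c_5 = 2 = 2·11^0
  c_6 = 8 = 8·11^0
  c_7 = 2 = 2·11^0
Factor λ_0 = (0, 5, 1, 6, 2, 8, 2)

((0, 5, 1, 6, 2, 8, 2),)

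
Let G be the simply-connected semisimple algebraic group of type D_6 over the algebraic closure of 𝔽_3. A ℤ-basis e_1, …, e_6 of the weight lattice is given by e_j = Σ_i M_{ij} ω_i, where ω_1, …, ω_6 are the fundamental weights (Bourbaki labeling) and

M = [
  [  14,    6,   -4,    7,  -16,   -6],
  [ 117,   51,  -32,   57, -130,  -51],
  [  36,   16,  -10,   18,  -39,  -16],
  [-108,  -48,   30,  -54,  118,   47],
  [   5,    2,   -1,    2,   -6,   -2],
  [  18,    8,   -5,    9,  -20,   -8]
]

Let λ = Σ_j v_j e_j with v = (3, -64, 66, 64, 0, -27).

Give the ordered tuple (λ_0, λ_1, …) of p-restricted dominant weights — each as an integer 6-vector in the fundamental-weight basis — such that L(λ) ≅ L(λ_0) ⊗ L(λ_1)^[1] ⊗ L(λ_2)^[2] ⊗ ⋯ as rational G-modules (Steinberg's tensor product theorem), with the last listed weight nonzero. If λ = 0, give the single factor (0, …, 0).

((1, 0, 2, 0, 0, 1), (1, 0, 2, 1, 1, 1))

Compute c_i = Σ_j M_{ij} v_j with v = (3, -64, 66, 64, 0, -27):
  c_1 = (14)·(3) + (6)·(-64) + (-4)·(66) + (7)·(64) + (-16)·(0) + (-6)·(-27) = 4
  c_2 = (117)·(3) + (51)·(-64) + (-32)·(66) + (57)·(64) + (-130)·(0) + (-51)·(-27) = 0
  c_3 = (36)·(3) + (16)·(-64) + (-10)·(66) + (18)·(64) + (-39)·(0) + (-16)·(-27) = 8
  c_4 = (-108)·(3) + (-48)·(-64) + (30)·(66) + (-54)·(64) + (118)·(0) + (47)·(-27) = 3
  c_5 = (5)·(3) + (2)·(-64) + (-1)·(66) + (2)·(64) + (-6)·(0) + (-2)·(-27) = 3
  c_6 = (18)·(3) + (8)·(-64) + (-5)·(66) + (9)·(64) + (-20)·(0) + (-8)·(-27) = 4
Writing each c_i in base p = 3:
  c_1 = 4 = 1·3^0 + 1·3^1
  c_2 = 0
  c_3 = 8 = 2·3^0 + 2·3^1
  c_4 = 3 = 0·3^0 + 1·3^1
  c_5 = 3 = 0·3^0 + 1·3^1
  c_6 = 4 = 1·3^0 + 1·3^1
p-restricted factor λ_0 = (1, 0, 2, 0, 0, 1)
p-restricted factor λ_1 = (1, 0, 2, 1, 1, 1)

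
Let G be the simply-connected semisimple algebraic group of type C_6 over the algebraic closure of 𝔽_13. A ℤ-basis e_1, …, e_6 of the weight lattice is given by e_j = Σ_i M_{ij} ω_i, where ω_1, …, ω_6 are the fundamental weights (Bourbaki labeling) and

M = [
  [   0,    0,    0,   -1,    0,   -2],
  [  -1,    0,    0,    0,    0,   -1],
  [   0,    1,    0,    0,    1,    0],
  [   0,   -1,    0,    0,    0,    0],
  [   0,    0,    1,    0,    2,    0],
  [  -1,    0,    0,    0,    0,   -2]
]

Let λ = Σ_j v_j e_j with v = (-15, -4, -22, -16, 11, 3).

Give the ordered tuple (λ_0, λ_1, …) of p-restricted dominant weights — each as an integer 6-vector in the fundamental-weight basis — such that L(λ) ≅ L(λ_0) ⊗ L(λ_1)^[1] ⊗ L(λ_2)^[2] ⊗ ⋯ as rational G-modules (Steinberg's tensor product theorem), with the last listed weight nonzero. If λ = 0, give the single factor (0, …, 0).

Change of basis e → ω: c = M·v where v = (-15, -4, -22, -16, 11, 3):
  c_1 = (0)·(-15) + (0)·(-4) + (0)·(-22) + (-1)·(-16) + (0)·(11) + (-2)·(3) = 10
  c_2 = (-1)·(-15) + (0)·(-4) + (0)·(-22) + (0)·(-16) + (0)·(11) + (-1)·(3) = 12
  c_3 = (0)·(-15) + (1)·(-4) + (0)·(-22) + (0)·(-16) + (1)·(11) + (0)·(3) = 7
  c_4 = (0)·(-15) + (-1)·(-4) + (0)·(-22) + (0)·(-16) + (0)·(11) + (0)·(3) = 4
  c_5 = (0)·(-15) + (0)·(-4) + (1)·(-22) + (0)·(-16) + (2)·(11) + (0)·(3) = 0
  c_6 = (-1)·(-15) + (0)·(-4) + (0)·(-22) + (0)·(-16) + (0)·(11) + (-2)·(3) = 9
Base-13 expansion of each c_i:
  c_1 = 10 = 10·13^0
  c_2 = 12 = 12·13^0
  c_3 = 7 = 7·13^0
  c_4 = 4 = 4·13^0
  c_5 = 0
  c_6 = 9 = 9·13^0
λ_0 = (10, 12, 7, 4, 0, 9)

((10, 12, 7, 4, 0, 9),)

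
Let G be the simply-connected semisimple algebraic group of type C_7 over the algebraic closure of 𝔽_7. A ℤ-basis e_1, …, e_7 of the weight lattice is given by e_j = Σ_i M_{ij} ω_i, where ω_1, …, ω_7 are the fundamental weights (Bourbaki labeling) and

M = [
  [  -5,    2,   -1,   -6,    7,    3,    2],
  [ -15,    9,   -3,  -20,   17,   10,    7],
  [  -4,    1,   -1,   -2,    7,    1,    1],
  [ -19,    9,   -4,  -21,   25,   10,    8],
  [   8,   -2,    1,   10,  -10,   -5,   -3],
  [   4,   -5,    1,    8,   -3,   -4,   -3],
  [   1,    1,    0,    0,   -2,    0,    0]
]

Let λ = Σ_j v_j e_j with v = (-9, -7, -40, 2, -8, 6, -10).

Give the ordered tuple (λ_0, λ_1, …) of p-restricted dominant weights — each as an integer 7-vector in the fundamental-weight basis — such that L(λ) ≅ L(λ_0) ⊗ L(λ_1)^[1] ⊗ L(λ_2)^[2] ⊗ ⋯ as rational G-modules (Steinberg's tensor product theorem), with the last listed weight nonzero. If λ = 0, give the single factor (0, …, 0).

((1, 6, 5, 6, 2, 5, 0),)

In the fundamental-weight basis, λ has coordinates c = M·v (v = (-9, -7, -40, 2, -8, 6, -10)):
  c_1 = (-5)·(-9) + (2)·(-7) + (-1)·(-40) + (-6)·(2) + (7)·(-8) + 3·6 + (2)·(-10) = 1
  c_2 = (-15)·(-9) + (9)·(-7) + (-3)·(-40) + (-20)·(2) + (17)·(-8) + 10·6 + (7)·(-10) = 6
  c_3 = (-4)·(-9) + (1)·(-7) + (-1)·(-40) + (-2)·(2) + (7)·(-8) + 1·6 + (1)·(-10) = 5
  c_4 = (-19)·(-9) + (9)·(-7) + (-4)·(-40) + (-21)·(2) + (25)·(-8) + 10·6 + (8)·(-10) = 6
  c_5 = (8)·(-9) + (-2)·(-7) + (1)·(-40) + 10·2 + (-10)·(-8) + (-5)·(6) + (-3)·(-10) = 2
  c_6 = (4)·(-9) + (-5)·(-7) + (1)·(-40) + 8·2 + (-3)·(-8) + (-4)·(6) + (-3)·(-10) = 5
  c_7 = (1)·(-9) + (1)·(-7) + (0)·(-40) + 0·2 + (-2)·(-8) + 0·6 + (0)·(-10) = 0
p = 7; digits c_i = Σ_j d_{ij}·7^j, 0 ≤ d_{ij} < 7:
  c_1 = 1 = 1·7^0
  c_2 = 6 = 6·7^0
  c_3 = 5 = 5·7^0
  c_4 = 6 = 6·7^0
  c_5 = 2 = 2·7^0
  c_6 = 5 = 5·7^0
  c_7 = 0
p-restricted factor λ_0 = (1, 6, 5, 6, 2, 5, 0)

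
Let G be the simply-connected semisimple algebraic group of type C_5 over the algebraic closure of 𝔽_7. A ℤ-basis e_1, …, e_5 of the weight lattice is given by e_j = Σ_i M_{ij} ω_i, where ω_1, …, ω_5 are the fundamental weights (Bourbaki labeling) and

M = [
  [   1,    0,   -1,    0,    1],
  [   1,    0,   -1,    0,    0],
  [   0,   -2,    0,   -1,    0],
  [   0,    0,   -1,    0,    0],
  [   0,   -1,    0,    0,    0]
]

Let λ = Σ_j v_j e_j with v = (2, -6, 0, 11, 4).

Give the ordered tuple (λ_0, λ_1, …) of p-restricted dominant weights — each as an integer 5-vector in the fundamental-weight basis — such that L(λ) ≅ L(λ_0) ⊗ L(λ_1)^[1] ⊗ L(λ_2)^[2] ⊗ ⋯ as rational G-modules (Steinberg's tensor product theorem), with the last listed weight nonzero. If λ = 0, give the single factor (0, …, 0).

In the fundamental-weight basis, λ has coordinates c = M·v (v = (2, -6, 0, 11, 4)):
  c_1 = (1)·(2) + (0)·(-6) + (-1)·(0) + (0)·(11) + (1)·(4) = 6
  c_2 = (1)·(2) + (0)·(-6) + (-1)·(0) + (0)·(11) + (0)·(4) = 2
  c_3 = (0)·(2) + (-2)·(-6) + (0)·(0) + (-1)·(11) + (0)·(4) = 1
  c_4 = (0)·(2) + (0)·(-6) + (-1)·(0) + (0)·(11) + (0)·(4) = 0
  c_5 = (0)·(2) + (-1)·(-6) + (0)·(0) + (0)·(11) + (0)·(4) = 6
Writing each c_i in base p = 7:
  c_1 = 6 = 6·7^0
  c_2 = 2 = 2·7^0
  c_3 = 1 = 1·7^0
  c_4 = 0
  c_5 = 6 = 6·7^0
p-restricted factor λ_0 = (6, 2, 1, 0, 6)

((6, 2, 1, 0, 6),)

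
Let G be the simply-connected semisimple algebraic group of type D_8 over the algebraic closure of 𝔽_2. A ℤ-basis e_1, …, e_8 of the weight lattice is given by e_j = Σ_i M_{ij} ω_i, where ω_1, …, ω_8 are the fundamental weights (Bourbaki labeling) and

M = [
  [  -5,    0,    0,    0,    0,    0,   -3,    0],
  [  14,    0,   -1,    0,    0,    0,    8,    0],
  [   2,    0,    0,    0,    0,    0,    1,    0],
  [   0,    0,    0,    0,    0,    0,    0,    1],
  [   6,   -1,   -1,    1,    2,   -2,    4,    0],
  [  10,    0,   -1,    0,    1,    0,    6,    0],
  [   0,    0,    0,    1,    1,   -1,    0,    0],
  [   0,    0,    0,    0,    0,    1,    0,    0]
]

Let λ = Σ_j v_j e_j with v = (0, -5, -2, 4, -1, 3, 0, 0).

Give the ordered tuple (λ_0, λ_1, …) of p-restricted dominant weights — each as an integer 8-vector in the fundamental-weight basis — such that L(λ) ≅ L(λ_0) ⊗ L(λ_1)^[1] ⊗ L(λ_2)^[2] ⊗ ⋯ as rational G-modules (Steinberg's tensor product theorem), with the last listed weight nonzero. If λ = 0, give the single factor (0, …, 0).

((0, 0, 0, 0, 1, 1, 0, 1), (0, 1, 0, 0, 1, 0, 0, 1))

Converting to the ω-basis (c_i = row i of M dotted with v = (0, -5, -2, 4, -1, 3, 0, 0)):
  c_1 = (-5)·(0) + (0)·(-5) + (0)·(-2) + (0)·(4) + (0)·(-1) + (0)·(3) + (-3)·(0) + (0)·(0) = 0
  c_2 = (14)·(0) + (0)·(-5) + (-1)·(-2) + (0)·(4) + (0)·(-1) + (0)·(3) + (8)·(0) + (0)·(0) = 2
  c_3 = (2)·(0) + (0)·(-5) + (0)·(-2) + (0)·(4) + (0)·(-1) + (0)·(3) + (1)·(0) + (0)·(0) = 0
  c_4 = (0)·(0) + (0)·(-5) + (0)·(-2) + (0)·(4) + (0)·(-1) + (0)·(3) + (0)·(0) + (1)·(0) = 0
  c_5 = (6)·(0) + (-1)·(-5) + (-1)·(-2) + (1)·(4) + (2)·(-1) + (-2)·(3) + (4)·(0) + (0)·(0) = 3
  c_6 = (10)·(0) + (0)·(-5) + (-1)·(-2) + (0)·(4) + (1)·(-1) + (0)·(3) + (6)·(0) + (0)·(0) = 1
  c_7 = (0)·(0) + (0)·(-5) + (0)·(-2) + (1)·(4) + (1)·(-1) + (-1)·(3) + (0)·(0) + (0)·(0) = 0
  c_8 = (0)·(0) + (0)·(-5) + (0)·(-2) + (0)·(4) + (0)·(-1) + (1)·(3) + (0)·(0) + (0)·(0) = 3
Expand coordinatewise in base 2:
  c_1 = 0
  c_2 = 2 = 0·2^0 + 1·2^1
  c_3 = 0
  c_4 = 0
  c_5 = 3 = 1·2^0 + 1·2^1
  c_6 = 1 = 1·2^0
  c_7 = 0
  c_8 = 3 = 1·2^0 + 1·2^1
Factor λ_0 = (0, 0, 0, 0, 1, 1, 0, 1)
Factor λ_1 = (0, 1, 0, 0, 1, 0, 0, 1)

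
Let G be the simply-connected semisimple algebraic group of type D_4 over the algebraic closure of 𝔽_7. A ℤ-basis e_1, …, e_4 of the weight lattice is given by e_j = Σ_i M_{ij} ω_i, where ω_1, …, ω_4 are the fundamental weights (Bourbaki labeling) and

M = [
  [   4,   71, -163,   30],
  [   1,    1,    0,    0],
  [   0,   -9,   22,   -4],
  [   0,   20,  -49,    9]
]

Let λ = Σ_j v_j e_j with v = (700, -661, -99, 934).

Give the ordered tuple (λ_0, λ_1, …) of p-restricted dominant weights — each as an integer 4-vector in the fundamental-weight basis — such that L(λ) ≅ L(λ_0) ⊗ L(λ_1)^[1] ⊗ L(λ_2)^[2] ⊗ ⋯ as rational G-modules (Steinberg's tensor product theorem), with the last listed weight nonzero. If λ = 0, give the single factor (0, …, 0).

((5, 4, 0, 2), (3, 5, 5, 5))

Change of basis e → ω: c = M·v where v = (700, -661, -99, 934):
  c_1 = 4·700 + (71)·(-661) + (-163)·(-99) + 30·934 = 26
  c_2 = 1·700 + (1)·(-661) + (0)·(-99) + 0·934 = 39
  c_3 = 0·700 + (-9)·(-661) + (22)·(-99) + (-4)·(934) = 35
  c_4 = 0·700 + (20)·(-661) + (-49)·(-99) + 9·934 = 37
p = 7; digits c_i = Σ_j d_{ij}·7^j, 0 ≤ d_{ij} < 7:
  c_1 = 26 = 5·7^0 + 3·7^1
  c_2 = 39 = 4·7^0 + 5·7^1
  c_3 = 35 = 0·7^0 + 5·7^1
  c_4 = 37 = 2·7^0 + 5·7^1
λ_0 = (5, 4, 0, 2)
λ_1 = (3, 5, 5, 5)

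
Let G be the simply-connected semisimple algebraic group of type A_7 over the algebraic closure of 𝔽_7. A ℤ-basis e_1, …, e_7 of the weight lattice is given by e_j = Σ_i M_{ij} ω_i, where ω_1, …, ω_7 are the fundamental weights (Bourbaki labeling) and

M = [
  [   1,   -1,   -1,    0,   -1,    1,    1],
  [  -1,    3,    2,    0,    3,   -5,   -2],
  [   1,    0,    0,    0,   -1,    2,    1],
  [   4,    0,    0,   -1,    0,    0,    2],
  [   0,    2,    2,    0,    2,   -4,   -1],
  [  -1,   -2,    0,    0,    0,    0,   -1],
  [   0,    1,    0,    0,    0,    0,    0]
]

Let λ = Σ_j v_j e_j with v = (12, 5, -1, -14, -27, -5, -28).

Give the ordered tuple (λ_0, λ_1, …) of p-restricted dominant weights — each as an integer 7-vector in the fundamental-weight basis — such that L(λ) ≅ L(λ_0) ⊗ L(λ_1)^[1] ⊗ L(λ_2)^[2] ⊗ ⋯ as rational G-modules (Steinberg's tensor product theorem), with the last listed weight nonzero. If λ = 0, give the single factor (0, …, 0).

ω-coordinates c = M·v, v = (12, 5, -1, -14, -27, -5, -28):
  c_1 = 1·12 + (-1)·(5) + (-1)·(-1) + (0)·(-14) + (-1)·(-27) + (1)·(-5) + (1)·(-28) = 2
  c_2 = (-1)·(12) + 3·5 + (2)·(-1) + (0)·(-14) + (3)·(-27) + (-5)·(-5) + (-2)·(-28) = 1
  c_3 = 1·12 + 0·5 + (0)·(-1) + (0)·(-14) + (-1)·(-27) + (2)·(-5) + (1)·(-28) = 1
  c_4 = 4·12 + 0·5 + (0)·(-1) + (-1)·(-14) + (0)·(-27) + (0)·(-5) + (2)·(-28) = 6
  c_5 = 0·12 + 2·5 + (2)·(-1) + (0)·(-14) + (2)·(-27) + (-4)·(-5) + (-1)·(-28) = 2
  c_6 = (-1)·(12) + (-2)·(5) + (0)·(-1) + (0)·(-14) + (0)·(-27) + (0)·(-5) + (-1)·(-28) = 6
  c_7 = 0·12 + 1·5 + (0)·(-1) + (0)·(-14) + (0)·(-27) + (0)·(-5) + (0)·(-28) = 5
Expand coordinatewise in base 7:
  c_1 = 2 = 2·7^0
  c_2 = 1 = 1·7^0
  c_3 = 1 = 1·7^0
  c_4 = 6 = 6·7^0
  c_5 = 2 = 2·7^0
  c_6 = 6 = 6·7^0
  c_7 = 5 = 5·7^0
Factor λ_0 = (2, 1, 1, 6, 2, 6, 5)

((2, 1, 1, 6, 2, 6, 5),)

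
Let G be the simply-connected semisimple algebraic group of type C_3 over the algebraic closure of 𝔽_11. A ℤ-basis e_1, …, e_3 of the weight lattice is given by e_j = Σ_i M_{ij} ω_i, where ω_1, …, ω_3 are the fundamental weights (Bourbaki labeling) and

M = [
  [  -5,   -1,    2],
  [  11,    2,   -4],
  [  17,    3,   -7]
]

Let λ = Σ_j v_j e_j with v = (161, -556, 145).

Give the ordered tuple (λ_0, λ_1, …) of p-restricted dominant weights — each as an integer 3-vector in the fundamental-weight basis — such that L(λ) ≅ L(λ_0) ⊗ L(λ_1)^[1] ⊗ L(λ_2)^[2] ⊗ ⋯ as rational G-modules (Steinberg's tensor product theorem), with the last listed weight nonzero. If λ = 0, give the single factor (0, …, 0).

In the fundamental-weight basis, λ has coordinates c = M·v (v = (161, -556, 145)):
  c_1 = (-5)·(161) + (-1)·(-556) + (2)·(145) = 41
  c_2 = (11)·(161) + (2)·(-556) + (-4)·(145) = 79
  c_3 = (17)·(161) + (3)·(-556) + (-7)·(145) = 54
Base-11 expansion of each c_i:
  c_1 = 41 = 8·11^0 + 3·11^1
  c_2 = 79 = 2·11^0 + 7·11^1
  c_3 = 54 = 10·11^0 + 4·11^1
p-restricted factor λ_0 = (8, 2, 10)
p-restricted factor λ_1 = (3, 7, 4)

((8, 2, 10), (3, 7, 4))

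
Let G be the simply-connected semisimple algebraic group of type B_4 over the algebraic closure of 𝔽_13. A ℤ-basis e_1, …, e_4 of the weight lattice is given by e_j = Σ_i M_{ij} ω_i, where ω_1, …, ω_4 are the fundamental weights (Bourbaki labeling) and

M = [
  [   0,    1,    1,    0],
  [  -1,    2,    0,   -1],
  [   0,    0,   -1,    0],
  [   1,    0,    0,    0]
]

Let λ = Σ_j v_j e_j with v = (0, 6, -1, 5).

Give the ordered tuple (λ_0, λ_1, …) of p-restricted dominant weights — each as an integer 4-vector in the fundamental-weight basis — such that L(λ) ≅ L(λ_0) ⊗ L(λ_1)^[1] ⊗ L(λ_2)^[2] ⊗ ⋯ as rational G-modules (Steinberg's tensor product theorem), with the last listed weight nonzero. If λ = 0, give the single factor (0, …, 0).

Compute c_i = Σ_j M_{ij} v_j with v = (0, 6, -1, 5):
  c_1 = 0*0 + 1*6 + 1*-1 + 0*5 = 5
  c_2 = -1*0 + 2*6 + 0*-1 + -1*5 = 7
  c_3 = 0*0 + 0*6 + -1*-1 + 0*5 = 1
  c_4 = 1*0 + 0*6 + 0*-1 + 0*5 = 0
Writing each c_i in base p = 13:
  c_1 = 5 = 5·13^0
  c_2 = 7 = 7·13^0
  c_3 = 1 = 1·13^0
  c_4 = 0
λ_0 = (5, 7, 1, 0)

((5, 7, 1, 0),)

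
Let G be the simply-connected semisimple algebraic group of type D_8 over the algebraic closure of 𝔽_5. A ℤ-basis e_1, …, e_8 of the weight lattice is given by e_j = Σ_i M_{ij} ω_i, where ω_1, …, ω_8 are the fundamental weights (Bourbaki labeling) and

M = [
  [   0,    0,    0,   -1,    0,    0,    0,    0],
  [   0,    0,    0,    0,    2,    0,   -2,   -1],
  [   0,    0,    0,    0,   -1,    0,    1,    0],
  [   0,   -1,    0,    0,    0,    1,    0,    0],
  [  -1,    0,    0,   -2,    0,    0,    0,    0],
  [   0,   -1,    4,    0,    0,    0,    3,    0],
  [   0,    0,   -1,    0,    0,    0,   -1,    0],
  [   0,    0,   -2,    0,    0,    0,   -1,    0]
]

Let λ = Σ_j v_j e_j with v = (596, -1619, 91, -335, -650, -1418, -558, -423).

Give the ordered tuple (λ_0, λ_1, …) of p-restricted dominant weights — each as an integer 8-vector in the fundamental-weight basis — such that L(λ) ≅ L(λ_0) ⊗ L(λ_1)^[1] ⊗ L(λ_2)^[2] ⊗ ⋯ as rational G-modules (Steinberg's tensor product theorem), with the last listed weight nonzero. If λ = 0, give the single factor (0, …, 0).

In the fundamental-weight basis, λ has coordinates c = M·v (v = (596, -1619, 91, -335, -650, -1418, -558, -423)):
  c_1 = (0)·(596) + (0)·(-1619) + (0)·(91) + (-1)·(-335) + (0)·(-650) + (0)·(-1418) + (0)·(-558) + (0)·(-423) = 335
  c_2 = (0)·(596) + (0)·(-1619) + (0)·(91) + (0)·(-335) + (2)·(-650) + (0)·(-1418) + (-2)·(-558) + (-1)·(-423) = 239
  c_3 = (0)·(596) + (0)·(-1619) + (0)·(91) + (0)·(-335) + (-1)·(-650) + (0)·(-1418) + (1)·(-558) + (0)·(-423) = 92
  c_4 = (0)·(596) + (-1)·(-1619) + (0)·(91) + (0)·(-335) + (0)·(-650) + (1)·(-1418) + (0)·(-558) + (0)·(-423) = 201
  c_5 = (-1)·(596) + (0)·(-1619) + (0)·(91) + (-2)·(-335) + (0)·(-650) + (0)·(-1418) + (0)·(-558) + (0)·(-423) = 74
  c_6 = (0)·(596) + (-1)·(-1619) + (4)·(91) + (0)·(-335) + (0)·(-650) + (0)·(-1418) + (3)·(-558) + (0)·(-423) = 309
  c_7 = (0)·(596) + (0)·(-1619) + (-1)·(91) + (0)·(-335) + (0)·(-650) + (0)·(-1418) + (-1)·(-558) + (0)·(-423) = 467
  c_8 = (0)·(596) + (0)·(-1619) + (-2)·(91) + (0)·(-335) + (0)·(-650) + (0)·(-1418) + (-1)·(-558) + (0)·(-423) = 376
Base-5 expansion of each c_i:
  c_1 = 335 = 0·5^0 + 2·5^1 + 3·5^2 + 2·5^3
  c_2 = 239 = 4·5^0 + 2·5^1 + 4·5^2 + 1·5^3
  c_3 = 92 = 2·5^0 + 3·5^1 + 3·5^2
  c_4 = 201 = 1·5^0 + 0·5^1 + 3·5^2 + 1·5^3
  c_5 = 74 = 4·5^0 + 4·5^1 + 2·5^2
  c_6 = 309 = 4·5^0 + 1·5^1 + 2·5^2 + 2·5^3
  c_7 = 467 = 2·5^0 + 3·5^1 + 3·5^2 + 3·5^3
  c_8 = 376 = 1·5^0 + 0·5^1 + 0·5^2 + 3·5^3
λ_0 = (0, 4, 2, 1, 4, 4, 2, 1)
λ_1 = (2, 2, 3, 0, 4, 1, 3, 0)
λ_2 = (3, 4, 3, 3, 2, 2, 3, 0)
λ_3 = (2, 1, 0, 1, 0, 2, 3, 3)

((0, 4, 2, 1, 4, 4, 2, 1), (2, 2, 3, 0, 4, 1, 3, 0), (3, 4, 3, 3, 2, 2, 3, 0), (2, 1, 0, 1, 0, 2, 3, 3))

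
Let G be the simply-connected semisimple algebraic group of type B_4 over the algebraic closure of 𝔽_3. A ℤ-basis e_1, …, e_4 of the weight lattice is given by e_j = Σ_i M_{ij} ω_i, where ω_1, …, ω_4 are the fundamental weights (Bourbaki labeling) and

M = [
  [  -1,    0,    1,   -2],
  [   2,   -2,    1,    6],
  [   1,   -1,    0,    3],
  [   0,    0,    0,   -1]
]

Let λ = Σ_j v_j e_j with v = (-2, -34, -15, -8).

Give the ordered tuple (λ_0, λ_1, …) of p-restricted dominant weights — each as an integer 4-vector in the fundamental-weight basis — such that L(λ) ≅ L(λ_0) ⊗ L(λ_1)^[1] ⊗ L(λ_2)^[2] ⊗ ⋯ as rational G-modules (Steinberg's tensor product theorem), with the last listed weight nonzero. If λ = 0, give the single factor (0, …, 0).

Compute c_i = Σ_j M_{ij} v_j with v = (-2, -34, -15, -8):
  c_1 = (-1)·(-2) + (0)·(-34) + (1)·(-15) + (-2)·(-8) = 3
  c_2 = (2)·(-2) + (-2)·(-34) + (1)·(-15) + (6)·(-8) = 1
  c_3 = (1)·(-2) + (-1)·(-34) + (0)·(-15) + (3)·(-8) = 8
  c_4 = (0)·(-2) + (0)·(-34) + (0)·(-15) + (-1)·(-8) = 8
p = 3; digits c_i = Σ_j d_{ij}·3^j, 0 ≤ d_{ij} < 3:
  c_1 = 3 = 0·3^0 + 1·3^1
  c_2 = 1 = 1·3^0
  c_3 = 8 = 2·3^0 + 2·3^1
  c_4 = 8 = 2·3^0 + 2·3^1
Factor λ_0 = (0, 1, 2, 2)
Factor λ_1 = (1, 0, 2, 2)

((0, 1, 2, 2), (1, 0, 2, 2))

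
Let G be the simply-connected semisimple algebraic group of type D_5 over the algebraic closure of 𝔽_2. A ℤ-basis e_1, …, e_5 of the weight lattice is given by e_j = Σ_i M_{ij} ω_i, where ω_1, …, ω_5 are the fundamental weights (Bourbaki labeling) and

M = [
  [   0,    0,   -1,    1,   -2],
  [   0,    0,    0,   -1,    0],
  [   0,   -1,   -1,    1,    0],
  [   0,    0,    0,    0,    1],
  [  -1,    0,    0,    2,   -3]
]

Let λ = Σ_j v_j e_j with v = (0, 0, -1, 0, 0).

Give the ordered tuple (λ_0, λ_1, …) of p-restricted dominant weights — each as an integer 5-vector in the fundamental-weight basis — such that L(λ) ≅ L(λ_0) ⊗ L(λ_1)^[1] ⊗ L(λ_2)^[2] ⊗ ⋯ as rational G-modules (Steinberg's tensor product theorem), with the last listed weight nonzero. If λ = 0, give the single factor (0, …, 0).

Converting to the ω-basis (c_i = row i of M dotted with v = (0, 0, -1, 0, 0)):
  c_1 = 0*0 + 0*0 + -1*-1 + 1*0 + -2*0 = 1
  c_2 = 0*0 + 0*0 + 0*-1 + -1*0 + 0*0 = 0
  c_3 = 0*0 + -1*0 + -1*-1 + 1*0 + 0*0 = 1
  c_4 = 0*0 + 0*0 + 0*-1 + 0*0 + 1*0 = 0
  c_5 = -1*0 + 0*0 + 0*-1 + 2*0 + -3*0 = 0
Expand coordinatewise in base 2:
  c_1 = 1 = 1·2^0
  c_2 = 0
  c_3 = 1 = 1·2^0
  c_4 = 0
  c_5 = 0
λ_0 = (1, 0, 1, 0, 0)

((1, 0, 1, 0, 0),)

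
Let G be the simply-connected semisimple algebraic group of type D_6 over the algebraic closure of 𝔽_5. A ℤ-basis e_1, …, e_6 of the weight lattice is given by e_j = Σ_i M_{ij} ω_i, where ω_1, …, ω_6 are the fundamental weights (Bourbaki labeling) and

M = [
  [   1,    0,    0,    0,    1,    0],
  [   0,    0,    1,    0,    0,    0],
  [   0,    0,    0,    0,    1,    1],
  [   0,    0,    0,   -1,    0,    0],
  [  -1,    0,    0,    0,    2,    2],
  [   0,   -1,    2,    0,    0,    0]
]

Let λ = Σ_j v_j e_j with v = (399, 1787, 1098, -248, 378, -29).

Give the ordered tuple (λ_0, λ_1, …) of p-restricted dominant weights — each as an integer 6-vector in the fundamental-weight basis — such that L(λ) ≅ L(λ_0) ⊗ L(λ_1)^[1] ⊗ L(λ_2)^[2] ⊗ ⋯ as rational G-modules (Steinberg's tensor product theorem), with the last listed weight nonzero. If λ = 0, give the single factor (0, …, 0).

((2, 3, 4, 3, 4, 4), (0, 4, 4, 4, 4, 1), (1, 3, 3, 4, 1, 1), (1, 3, 2, 1, 2, 3), (1, 1, 0, 0, 0, 0))

Change of basis e → ω: c = M·v where v = (399, 1787, 1098, -248, 378, -29):
  c_1 = (1)·(399) + (0)·(1787) + (0)·(1098) + (0)·(-248) + (1)·(378) + (0)·(-29) = 777
  c_2 = (0)·(399) + (0)·(1787) + (1)·(1098) + (0)·(-248) + (0)·(378) + (0)·(-29) = 1098
  c_3 = (0)·(399) + (0)·(1787) + (0)·(1098) + (0)·(-248) + (1)·(378) + (1)·(-29) = 349
  c_4 = (0)·(399) + (0)·(1787) + (0)·(1098) + (-1)·(-248) + (0)·(378) + (0)·(-29) = 248
  c_5 = (-1)·(399) + (0)·(1787) + (0)·(1098) + (0)·(-248) + (2)·(378) + (2)·(-29) = 299
  c_6 = (0)·(399) + (-1)·(1787) + (2)·(1098) + (0)·(-248) + (0)·(378) + (0)·(-29) = 409
Writing each c_i in base p = 5:
  c_1 = 777 = 2·5^0 + 0·5^1 + 1·5^2 + 1·5^3 + 1·5^4
  c_2 = 1098 = 3·5^0 + 4·5^1 + 3·5^2 + 3·5^3 + 1·5^4
  c_3 = 349 = 4·5^0 + 4·5^1 + 3·5^2 + 2·5^3
  c_4 = 248 = 3·5^0 + 4·5^1 + 4·5^2 + 1·5^3
  c_5 = 299 = 4·5^0 + 4·5^1 + 1·5^2 + 2·5^3
  c_6 = 409 = 4·5^0 + 1·5^1 + 1·5^2 + 3·5^3
p-restricted factor λ_0 = (2, 3, 4, 3, 4, 4)
p-restricted factor λ_1 = (0, 4, 4, 4, 4, 1)
p-restricted factor λ_2 = (1, 3, 3, 4, 1, 1)
p-restricted factor λ_3 = (1, 3, 2, 1, 2, 3)
p-restricted factor λ_4 = (1, 1, 0, 0, 0, 0)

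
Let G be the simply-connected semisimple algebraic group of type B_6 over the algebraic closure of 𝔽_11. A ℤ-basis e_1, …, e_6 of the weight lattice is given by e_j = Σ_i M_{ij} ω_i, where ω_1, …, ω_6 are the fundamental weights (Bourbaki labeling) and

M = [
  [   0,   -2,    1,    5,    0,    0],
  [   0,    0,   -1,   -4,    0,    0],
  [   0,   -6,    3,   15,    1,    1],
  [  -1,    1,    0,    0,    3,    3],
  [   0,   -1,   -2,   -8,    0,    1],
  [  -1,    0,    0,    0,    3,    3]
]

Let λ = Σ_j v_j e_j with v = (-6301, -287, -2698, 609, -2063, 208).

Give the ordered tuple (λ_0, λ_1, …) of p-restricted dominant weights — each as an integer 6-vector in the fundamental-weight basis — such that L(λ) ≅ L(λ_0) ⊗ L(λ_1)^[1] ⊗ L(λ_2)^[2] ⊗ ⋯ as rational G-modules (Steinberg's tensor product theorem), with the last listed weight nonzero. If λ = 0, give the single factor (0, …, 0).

((8, 9, 6, 9, 7, 10), (6, 1, 5, 7, 4, 0), (7, 2, 7, 3, 8, 6))

Change of basis e → ω: c = M·v where v = (-6301, -287, -2698, 609, -2063, 208):
  c_1 = (0)·(-6301) + (-2)·(-287) + (1)·(-2698) + (5)·(609) + (0)·(-2063) + (0)·(208) = 921
  c_2 = (0)·(-6301) + (0)·(-287) + (-1)·(-2698) + (-4)·(609) + (0)·(-2063) + (0)·(208) = 262
  c_3 = (0)·(-6301) + (-6)·(-287) + (3)·(-2698) + (15)·(609) + (1)·(-2063) + (1)·(208) = 908
  c_4 = (-1)·(-6301) + (1)·(-287) + (0)·(-2698) + (0)·(609) + (3)·(-2063) + (3)·(208) = 449
  c_5 = (0)·(-6301) + (-1)·(-287) + (-2)·(-2698) + (-8)·(609) + (0)·(-2063) + (1)·(208) = 1019
  c_6 = (-1)·(-6301) + (0)·(-287) + (0)·(-2698) + (0)·(609) + (3)·(-2063) + (3)·(208) = 736
Base-11 expansion of each c_i:
  c_1 = 921 = 8·11^0 + 6·11^1 + 7·11^2
  c_2 = 262 = 9·11^0 + 1·11^1 + 2·11^2
  c_3 = 908 = 6·11^0 + 5·11^1 + 7·11^2
  c_4 = 449 = 9·11^0 + 7·11^1 + 3·11^2
  c_5 = 1019 = 7·11^0 + 4·11^1 + 8·11^2
  c_6 = 736 = 10·11^0 + 0·11^1 + 6·11^2
p-restricted factor λ_0 = (8, 9, 6, 9, 7, 10)
p-restricted factor λ_1 = (6, 1, 5, 7, 4, 0)
p-restricted factor λ_2 = (7, 2, 7, 3, 8, 6)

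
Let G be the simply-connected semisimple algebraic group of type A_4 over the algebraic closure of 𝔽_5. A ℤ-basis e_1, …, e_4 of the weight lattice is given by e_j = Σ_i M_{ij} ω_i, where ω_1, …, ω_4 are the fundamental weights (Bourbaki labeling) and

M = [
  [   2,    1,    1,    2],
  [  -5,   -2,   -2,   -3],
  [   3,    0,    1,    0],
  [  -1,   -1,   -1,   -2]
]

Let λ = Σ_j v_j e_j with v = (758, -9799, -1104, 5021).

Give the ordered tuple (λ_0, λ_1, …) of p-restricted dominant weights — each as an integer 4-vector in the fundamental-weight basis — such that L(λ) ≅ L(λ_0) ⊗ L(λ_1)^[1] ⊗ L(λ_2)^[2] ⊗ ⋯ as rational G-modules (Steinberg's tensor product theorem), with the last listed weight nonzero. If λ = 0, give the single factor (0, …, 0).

((0, 3, 0, 3), (1, 0, 4, 0), (1, 3, 1, 4), (0, 3, 4, 0), (1, 4, 1, 0))

In the fundamental-weight basis, λ has coordinates c = M·v (v = (758, -9799, -1104, 5021)):
  c_1 = (2)·(758) + (1)·(-9799) + (1)·(-1104) + (2)·(5021) = 655
  c_2 = (-5)·(758) + (-2)·(-9799) + (-2)·(-1104) + (-3)·(5021) = 2953
  c_3 = (3)·(758) + (0)·(-9799) + (1)·(-1104) + (0)·(5021) = 1170
  c_4 = (-1)·(758) + (-1)·(-9799) + (-1)·(-1104) + (-2)·(5021) = 103
p = 5; digits c_i = Σ_j d_{ij}·5^j, 0 ≤ d_{ij} < 5:
  c_1 = 655 = 0·5^0 + 1·5^1 + 1·5^2 + 0·5^3 + 1·5^4
  c_2 = 2953 = 3·5^0 + 0·5^1 + 3·5^2 + 3·5^3 + 4·5^4
  c_3 = 1170 = 0·5^0 + 4·5^1 + 1·5^2 + 4·5^3 + 1·5^4
  c_4 = 103 = 3·5^0 + 0·5^1 + 4·5^2
Factor λ_0 = (0, 3, 0, 3)
Factor λ_1 = (1, 0, 4, 0)
Factor λ_2 = (1, 3, 1, 4)
Factor λ_3 = (0, 3, 4, 0)
Factor λ_4 = (1, 4, 1, 0)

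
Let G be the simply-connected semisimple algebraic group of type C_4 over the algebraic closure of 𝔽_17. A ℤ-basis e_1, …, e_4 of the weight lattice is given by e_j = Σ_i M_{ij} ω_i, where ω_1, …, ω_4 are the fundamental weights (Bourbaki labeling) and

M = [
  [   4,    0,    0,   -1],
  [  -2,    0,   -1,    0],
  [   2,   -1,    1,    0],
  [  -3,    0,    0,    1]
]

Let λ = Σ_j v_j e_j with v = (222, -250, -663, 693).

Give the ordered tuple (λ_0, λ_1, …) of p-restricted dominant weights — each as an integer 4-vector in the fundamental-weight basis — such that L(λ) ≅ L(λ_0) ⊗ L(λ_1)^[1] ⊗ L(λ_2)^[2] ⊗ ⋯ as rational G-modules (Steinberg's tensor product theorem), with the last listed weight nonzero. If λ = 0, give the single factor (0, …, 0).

((8, 15, 14, 10), (11, 12, 1, 1))

Change of basis e → ω: c = M·v where v = (222, -250, -663, 693):
  c_1 = 4·222 + (0)·(-250) + (0)·(-663) + (-1)·(693) = 195
  c_2 = (-2)·(222) + (0)·(-250) + (-1)·(-663) + 0·693 = 219
  c_3 = 2·222 + (-1)·(-250) + (1)·(-663) + 0·693 = 31
  c_4 = (-3)·(222) + (0)·(-250) + (0)·(-663) + 1·693 = 27
Base-17 expansion of each c_i:
  c_1 = 195 = 8·17^0 + 11·17^1
  c_2 = 219 = 15·17^0 + 12·17^1
  c_3 = 31 = 14·17^0 + 1·17^1
  c_4 = 27 = 10·17^0 + 1·17^1
p-restricted factor λ_0 = (8, 15, 14, 10)
p-restricted factor λ_1 = (11, 12, 1, 1)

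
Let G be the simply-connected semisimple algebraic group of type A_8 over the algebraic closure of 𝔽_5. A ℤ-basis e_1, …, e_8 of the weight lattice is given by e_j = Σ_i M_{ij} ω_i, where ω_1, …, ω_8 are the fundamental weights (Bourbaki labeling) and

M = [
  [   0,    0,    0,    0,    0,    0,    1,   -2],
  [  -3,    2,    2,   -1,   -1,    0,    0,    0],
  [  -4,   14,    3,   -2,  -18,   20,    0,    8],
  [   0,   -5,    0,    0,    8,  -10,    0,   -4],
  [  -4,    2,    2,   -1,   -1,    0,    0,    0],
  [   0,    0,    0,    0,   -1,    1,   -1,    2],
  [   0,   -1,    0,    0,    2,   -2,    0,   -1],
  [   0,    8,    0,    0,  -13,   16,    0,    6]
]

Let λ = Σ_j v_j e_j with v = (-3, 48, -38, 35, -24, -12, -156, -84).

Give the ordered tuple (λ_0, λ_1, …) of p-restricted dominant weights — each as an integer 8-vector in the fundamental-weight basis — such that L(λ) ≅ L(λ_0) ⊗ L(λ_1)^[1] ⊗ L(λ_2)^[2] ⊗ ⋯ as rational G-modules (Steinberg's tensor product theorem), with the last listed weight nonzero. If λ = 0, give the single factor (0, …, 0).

((2, 3, 0, 4, 1, 0, 2, 0), (2, 3, 4, 4, 4, 0, 2, 0))

Change of basis e → ω: c = M·v where v = (-3, 48, -38, 35, -24, -12, -156, -84):
  c_1 = (0)·(-3) + (0)·(48) + (0)·(-38) + (0)·(35) + (0)·(-24) + (0)·(-12) + (1)·(-156) + (-2)·(-84) = 12
  c_2 = (-3)·(-3) + (2)·(48) + (2)·(-38) + (-1)·(35) + (-1)·(-24) + (0)·(-12) + (0)·(-156) + (0)·(-84) = 18
  c_3 = (-4)·(-3) + (14)·(48) + (3)·(-38) + (-2)·(35) + (-18)·(-24) + (20)·(-12) + (0)·(-156) + (8)·(-84) = 20
  c_4 = (0)·(-3) + (-5)·(48) + (0)·(-38) + (0)·(35) + (8)·(-24) + (-10)·(-12) + (0)·(-156) + (-4)·(-84) = 24
  c_5 = (-4)·(-3) + (2)·(48) + (2)·(-38) + (-1)·(35) + (-1)·(-24) + (0)·(-12) + (0)·(-156) + (0)·(-84) = 21
  c_6 = (0)·(-3) + (0)·(48) + (0)·(-38) + (0)·(35) + (-1)·(-24) + (1)·(-12) + (-1)·(-156) + (2)·(-84) = 0
  c_7 = (0)·(-3) + (-1)·(48) + (0)·(-38) + (0)·(35) + (2)·(-24) + (-2)·(-12) + (0)·(-156) + (-1)·(-84) = 12
  c_8 = (0)·(-3) + (8)·(48) + (0)·(-38) + (0)·(35) + (-13)·(-24) + (16)·(-12) + (0)·(-156) + (6)·(-84) = 0
Writing each c_i in base p = 5:
  c_1 = 12 = 2·5^0 + 2·5^1
  c_2 = 18 = 3·5^0 + 3·5^1
  c_3 = 20 = 0·5^0 + 4·5^1
  c_4 = 24 = 4·5^0 + 4·5^1
  c_5 = 21 = 1·5^0 + 4·5^1
  c_6 = 0
  c_7 = 12 = 2·5^0 + 2·5^1
  c_8 = 0
p-restricted factor λ_0 = (2, 3, 0, 4, 1, 0, 2, 0)
p-restricted factor λ_1 = (2, 3, 4, 4, 4, 0, 2, 0)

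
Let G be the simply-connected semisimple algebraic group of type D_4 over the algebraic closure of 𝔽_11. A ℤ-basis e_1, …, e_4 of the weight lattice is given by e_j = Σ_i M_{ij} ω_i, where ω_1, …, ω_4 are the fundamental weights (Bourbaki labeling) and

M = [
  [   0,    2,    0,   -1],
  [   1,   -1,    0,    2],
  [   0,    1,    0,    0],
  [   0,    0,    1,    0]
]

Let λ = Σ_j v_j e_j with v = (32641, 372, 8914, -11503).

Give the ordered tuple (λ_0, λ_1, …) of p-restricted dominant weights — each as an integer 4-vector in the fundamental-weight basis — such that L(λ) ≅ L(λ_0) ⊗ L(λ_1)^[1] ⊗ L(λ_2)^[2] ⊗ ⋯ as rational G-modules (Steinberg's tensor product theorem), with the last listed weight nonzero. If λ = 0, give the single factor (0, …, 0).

((4, 1, 9, 4), (2, 6, 0, 7), (2, 10, 3, 7), (9, 6, 0, 6))

ω-coordinates c = M·v, v = (32641, 372, 8914, -11503):
  c_1 = (0)·(32641) + (2)·(372) + (0)·(8914) + (-1)·(-11503) = 12247
  c_2 = (1)·(32641) + (-1)·(372) + (0)·(8914) + (2)·(-11503) = 9263
  c_3 = (0)·(32641) + (1)·(372) + (0)·(8914) + (0)·(-11503) = 372
  c_4 = (0)·(32641) + (0)·(372) + (1)·(8914) + (0)·(-11503) = 8914
Writing each c_i in base p = 11:
  c_1 = 12247 = 4·11^0 + 2·11^1 + 2·11^2 + 9·11^3
  c_2 = 9263 = 1·11^0 + 6·11^1 + 10·11^2 + 6·11^3
  c_3 = 372 = 9·11^0 + 0·11^1 + 3·11^2
  c_4 = 8914 = 4·11^0 + 7·11^1 + 7·11^2 + 6·11^3
p-restricted factor λ_0 = (4, 1, 9, 4)
p-restricted factor λ_1 = (2, 6, 0, 7)
p-restricted factor λ_2 = (2, 10, 3, 7)
p-restricted factor λ_3 = (9, 6, 0, 6)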